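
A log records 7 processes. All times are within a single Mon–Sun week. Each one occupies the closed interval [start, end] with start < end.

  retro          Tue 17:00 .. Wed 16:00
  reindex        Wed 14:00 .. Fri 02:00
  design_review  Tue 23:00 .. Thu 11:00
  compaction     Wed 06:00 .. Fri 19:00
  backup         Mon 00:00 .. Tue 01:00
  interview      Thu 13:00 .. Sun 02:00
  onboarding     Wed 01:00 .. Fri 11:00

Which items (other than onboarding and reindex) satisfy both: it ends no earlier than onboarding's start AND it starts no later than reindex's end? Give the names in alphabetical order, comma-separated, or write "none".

Conditions: its end is no earlier than onboarding's start (X.end >= Wed 01:00) AND its start is no later than reindex's end (X.start <= Fri 02:00).
backup: end Tue 01:00 >= Wed 01:00? ✗; start Mon 00:00 <= Fri 02:00? ✓ → no.
compaction: end Fri 19:00 >= Wed 01:00? ✓; start Wed 06:00 <= Fri 02:00? ✓ → yes.
design_review: end Thu 11:00 >= Wed 01:00? ✓; start Tue 23:00 <= Fri 02:00? ✓ → yes.
interview: end Sun 02:00 >= Wed 01:00? ✓; start Thu 13:00 <= Fri 02:00? ✓ → yes.
retro: end Wed 16:00 >= Wed 01:00? ✓; start Tue 17:00 <= Fri 02:00? ✓ → yes.
Result: compaction, design_review, interview, retro.

compaction, design_review, interview, retro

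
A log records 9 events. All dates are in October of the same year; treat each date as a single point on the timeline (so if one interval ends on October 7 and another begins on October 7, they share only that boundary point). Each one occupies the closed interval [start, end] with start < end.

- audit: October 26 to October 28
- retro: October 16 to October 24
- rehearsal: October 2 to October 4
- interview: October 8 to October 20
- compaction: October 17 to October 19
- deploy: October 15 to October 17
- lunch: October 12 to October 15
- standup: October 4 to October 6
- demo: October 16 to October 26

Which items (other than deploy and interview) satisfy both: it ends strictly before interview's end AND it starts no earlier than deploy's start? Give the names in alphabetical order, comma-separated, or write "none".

compaction

Conditions: its end is strictly before interview's end (X.end < October 20) AND its start is no earlier than deploy's start (X.start >= October 15).
audit: end October 28 < October 20? ✗; start October 26 >= October 15? ✓ → no.
compaction: end October 19 < October 20? ✓; start October 17 >= October 15? ✓ → yes.
demo: end October 26 < October 20? ✗; start October 16 >= October 15? ✓ → no.
lunch: end October 15 < October 20? ✓; start October 12 >= October 15? ✗ → no.
rehearsal: end October 4 < October 20? ✓; start October 2 >= October 15? ✗ → no.
retro: end October 24 < October 20? ✗; start October 16 >= October 15? ✓ → no.
standup: end October 6 < October 20? ✓; start October 4 >= October 15? ✗ → no.
Result: compaction.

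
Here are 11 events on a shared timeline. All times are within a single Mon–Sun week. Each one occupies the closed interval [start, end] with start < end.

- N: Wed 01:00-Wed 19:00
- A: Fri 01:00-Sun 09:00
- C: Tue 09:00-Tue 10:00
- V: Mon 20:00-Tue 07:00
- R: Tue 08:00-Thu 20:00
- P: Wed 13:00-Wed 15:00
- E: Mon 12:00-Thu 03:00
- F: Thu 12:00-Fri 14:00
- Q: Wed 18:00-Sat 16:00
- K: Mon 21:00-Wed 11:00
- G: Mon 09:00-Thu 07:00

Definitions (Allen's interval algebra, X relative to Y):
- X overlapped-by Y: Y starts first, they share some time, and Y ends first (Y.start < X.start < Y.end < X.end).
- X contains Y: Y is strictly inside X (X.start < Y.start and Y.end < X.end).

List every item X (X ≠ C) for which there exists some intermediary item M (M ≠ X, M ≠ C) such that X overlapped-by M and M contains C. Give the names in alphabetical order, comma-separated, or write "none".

Target C = [Tue 09:00, Tue 10:00].
Intermediaries M with M contains C: E, G, K, R.
Via E — items with X overlapped-by E: Q, R.
Via G — items with X overlapped-by G: Q, R.
Via K — items with X overlapped-by K: N, R.
Via R — items with X overlapped-by R: F, Q.
Union: F, N, Q, R.

F, N, Q, R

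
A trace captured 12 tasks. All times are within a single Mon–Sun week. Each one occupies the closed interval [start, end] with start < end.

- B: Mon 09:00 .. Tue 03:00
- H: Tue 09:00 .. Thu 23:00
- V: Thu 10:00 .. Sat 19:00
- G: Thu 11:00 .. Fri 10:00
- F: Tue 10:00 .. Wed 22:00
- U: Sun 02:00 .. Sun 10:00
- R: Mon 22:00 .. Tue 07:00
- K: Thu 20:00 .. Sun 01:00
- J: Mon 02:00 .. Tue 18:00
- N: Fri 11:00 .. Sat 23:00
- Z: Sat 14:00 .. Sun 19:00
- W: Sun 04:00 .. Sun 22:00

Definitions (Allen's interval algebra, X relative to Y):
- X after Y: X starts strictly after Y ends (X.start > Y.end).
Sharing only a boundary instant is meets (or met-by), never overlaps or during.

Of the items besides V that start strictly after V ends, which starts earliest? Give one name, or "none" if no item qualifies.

Target V = [Thu 10:00, Sat 19:00].
B [Mon 09:00, Tue 03:00] → before → excluded.
F [Tue 10:00, Wed 22:00] → before → excluded.
G [Thu 11:00, Fri 10:00] → during → excluded.
H [Tue 09:00, Thu 23:00] → overlaps → excluded.
J [Mon 02:00, Tue 18:00] → before → excluded.
K [Thu 20:00, Sun 01:00] → overlapped-by → excluded.
N [Fri 11:00, Sat 23:00] → overlapped-by → excluded.
R [Mon 22:00, Tue 07:00] → before → excluded.
U [Sun 02:00, Sun 10:00] → after → candidate.
W [Sun 04:00, Sun 22:00] → after → candidate.
Z [Sat 14:00, Sun 19:00] → overlapped-by → excluded.
Among candidates, earliest start is Sun 02:00 → U.

U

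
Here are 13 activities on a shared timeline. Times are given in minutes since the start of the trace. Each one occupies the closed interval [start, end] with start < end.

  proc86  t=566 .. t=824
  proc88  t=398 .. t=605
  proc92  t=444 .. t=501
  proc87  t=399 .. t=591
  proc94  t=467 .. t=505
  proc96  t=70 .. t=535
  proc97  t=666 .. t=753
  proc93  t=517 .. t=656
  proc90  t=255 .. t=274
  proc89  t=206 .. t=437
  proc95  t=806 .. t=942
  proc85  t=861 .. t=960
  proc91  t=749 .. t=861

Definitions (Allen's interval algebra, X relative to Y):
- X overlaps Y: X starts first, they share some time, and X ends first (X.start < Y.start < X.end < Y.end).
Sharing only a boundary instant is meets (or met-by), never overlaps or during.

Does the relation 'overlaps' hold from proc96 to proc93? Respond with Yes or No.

Yes

proc96 = [t=70, t=535], proc93 = [t=517, t=656].
Actual relation of proc96 to proc93: overlaps.
Asked whether 'overlaps' holds → Yes.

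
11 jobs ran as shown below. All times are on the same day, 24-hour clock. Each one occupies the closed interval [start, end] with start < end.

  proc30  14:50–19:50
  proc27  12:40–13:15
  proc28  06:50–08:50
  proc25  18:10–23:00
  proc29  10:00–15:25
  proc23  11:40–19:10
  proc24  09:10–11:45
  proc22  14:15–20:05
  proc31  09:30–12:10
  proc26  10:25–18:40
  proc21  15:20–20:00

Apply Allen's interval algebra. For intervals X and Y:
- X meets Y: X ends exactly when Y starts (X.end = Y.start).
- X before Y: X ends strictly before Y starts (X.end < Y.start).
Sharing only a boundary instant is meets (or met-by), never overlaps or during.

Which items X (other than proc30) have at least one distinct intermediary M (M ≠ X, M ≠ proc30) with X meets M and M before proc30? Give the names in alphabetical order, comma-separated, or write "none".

none

Target proc30 = [14:50, 19:50].
Intermediaries M with M before proc30: proc24, proc27, proc28, proc31.
Via proc24 — items with X meets proc24: none.
Via proc27 — items with X meets proc27: none.
Via proc28 — items with X meets proc28: none.
Via proc31 — items with X meets proc31: none.
Union: none.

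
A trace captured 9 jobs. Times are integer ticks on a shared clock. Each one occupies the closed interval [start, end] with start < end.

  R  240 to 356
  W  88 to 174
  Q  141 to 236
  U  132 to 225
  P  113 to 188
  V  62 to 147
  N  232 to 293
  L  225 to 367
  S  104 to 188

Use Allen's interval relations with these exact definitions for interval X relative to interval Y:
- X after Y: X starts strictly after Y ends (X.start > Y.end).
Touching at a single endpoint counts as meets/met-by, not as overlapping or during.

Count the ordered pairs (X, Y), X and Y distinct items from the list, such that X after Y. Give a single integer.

Checking all 72 ordered pairs for relation 'after'; matching pairs in alphabetical order:
(L, P): L after P ✓
(L, S): L after S ✓
(L, V): L after V ✓
(L, W): L after W ✓
(N, P): N after P ✓
(N, S): N after S ✓
(N, U): N after U ✓
(N, V): N after V ✓
(N, W): N after W ✓
(R, P): R after P ✓
(R, Q): R after Q ✓
(R, S): R after S ✓
(R, U): R after U ✓
(R, V): R after V ✓
(R, W): R after W ✓
Count: 15.

15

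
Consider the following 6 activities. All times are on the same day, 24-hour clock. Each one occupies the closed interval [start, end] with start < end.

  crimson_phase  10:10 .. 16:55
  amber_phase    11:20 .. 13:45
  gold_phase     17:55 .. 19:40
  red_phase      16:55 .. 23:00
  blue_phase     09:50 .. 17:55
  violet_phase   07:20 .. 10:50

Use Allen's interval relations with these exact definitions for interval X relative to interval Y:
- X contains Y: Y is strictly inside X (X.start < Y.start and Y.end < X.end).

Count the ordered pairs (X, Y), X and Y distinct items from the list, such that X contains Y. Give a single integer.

4

Checking all 30 ordered pairs for relation 'contains'; matching pairs in alphabetical order:
(blue_phase, amber_phase): blue_phase contains amber_phase ✓
(blue_phase, crimson_phase): blue_phase contains crimson_phase ✓
(crimson_phase, amber_phase): crimson_phase contains amber_phase ✓
(red_phase, gold_phase): red_phase contains gold_phase ✓
Count: 4.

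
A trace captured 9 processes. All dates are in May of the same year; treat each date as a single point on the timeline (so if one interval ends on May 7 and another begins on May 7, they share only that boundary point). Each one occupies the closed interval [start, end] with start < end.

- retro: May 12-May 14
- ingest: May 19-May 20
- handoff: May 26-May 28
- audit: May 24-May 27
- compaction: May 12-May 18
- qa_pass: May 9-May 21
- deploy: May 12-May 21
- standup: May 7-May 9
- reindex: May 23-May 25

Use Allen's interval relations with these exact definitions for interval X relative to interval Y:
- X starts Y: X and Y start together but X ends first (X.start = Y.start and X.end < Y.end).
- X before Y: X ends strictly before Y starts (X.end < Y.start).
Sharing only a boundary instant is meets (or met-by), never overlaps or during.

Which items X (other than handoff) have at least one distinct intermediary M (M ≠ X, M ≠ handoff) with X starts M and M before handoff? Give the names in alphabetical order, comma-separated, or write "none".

compaction, retro

Target handoff = [May 26, May 28].
Intermediaries M with M before handoff: compaction, deploy, ingest, qa_pass, reindex, retro, standup.
Via compaction — items with X starts compaction: retro.
Via deploy — items with X starts deploy: compaction, retro.
Via ingest — items with X starts ingest: none.
Via qa_pass — items with X starts qa_pass: none.
Via reindex — items with X starts reindex: none.
Via retro — items with X starts retro: none.
Via standup — items with X starts standup: none.
Union: compaction, retro.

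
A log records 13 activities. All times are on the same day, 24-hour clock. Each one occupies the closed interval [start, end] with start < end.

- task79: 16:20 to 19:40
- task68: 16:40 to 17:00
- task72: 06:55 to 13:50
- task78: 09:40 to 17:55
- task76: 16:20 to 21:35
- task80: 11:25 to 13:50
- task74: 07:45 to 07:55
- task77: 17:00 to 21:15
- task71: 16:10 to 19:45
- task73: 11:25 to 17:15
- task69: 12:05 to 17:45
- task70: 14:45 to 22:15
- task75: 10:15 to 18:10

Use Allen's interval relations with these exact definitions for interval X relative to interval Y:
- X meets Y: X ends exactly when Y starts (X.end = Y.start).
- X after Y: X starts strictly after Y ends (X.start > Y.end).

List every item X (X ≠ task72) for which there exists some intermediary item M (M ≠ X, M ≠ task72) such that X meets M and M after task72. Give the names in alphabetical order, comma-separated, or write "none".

task68

Target task72 = [06:55, 13:50].
Intermediaries M with M after task72: task68, task70, task71, task76, task77, task79.
Via task68 — items with X meets task68: none.
Via task70 — items with X meets task70: none.
Via task71 — items with X meets task71: none.
Via task76 — items with X meets task76: none.
Via task77 — items with X meets task77: task68.
Via task79 — items with X meets task79: none.
Union: task68.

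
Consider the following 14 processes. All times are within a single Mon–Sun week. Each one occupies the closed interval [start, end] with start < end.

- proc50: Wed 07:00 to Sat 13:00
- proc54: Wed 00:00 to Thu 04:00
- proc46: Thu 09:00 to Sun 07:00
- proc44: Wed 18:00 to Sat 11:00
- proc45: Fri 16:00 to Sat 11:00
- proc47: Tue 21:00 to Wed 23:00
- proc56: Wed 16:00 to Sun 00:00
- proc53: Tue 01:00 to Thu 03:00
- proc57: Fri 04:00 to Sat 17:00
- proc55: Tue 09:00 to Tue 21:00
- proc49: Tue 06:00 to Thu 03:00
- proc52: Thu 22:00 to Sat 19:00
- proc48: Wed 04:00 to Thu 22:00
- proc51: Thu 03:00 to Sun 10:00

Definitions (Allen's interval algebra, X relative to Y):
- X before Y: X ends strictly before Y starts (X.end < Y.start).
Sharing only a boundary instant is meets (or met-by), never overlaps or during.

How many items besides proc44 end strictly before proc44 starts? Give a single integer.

1

Target proc44 = [Wed 18:00, Sat 11:00].
proc45 [Fri 16:00, Sat 11:00] → finishes → no.
proc46 [Thu 09:00, Sun 07:00] → overlapped-by → no.
proc47 [Tue 21:00, Wed 23:00] → overlaps → no.
proc48 [Wed 04:00, Thu 22:00] → overlaps → no.
proc49 [Tue 06:00, Thu 03:00] → overlaps → no.
proc50 [Wed 07:00, Sat 13:00] → contains → no.
proc51 [Thu 03:00, Sun 10:00] → overlapped-by → no.
proc52 [Thu 22:00, Sat 19:00] → overlapped-by → no.
proc53 [Tue 01:00, Thu 03:00] → overlaps → no.
proc54 [Wed 00:00, Thu 04:00] → overlaps → no.
proc55 [Tue 09:00, Tue 21:00] → before → counts.
proc56 [Wed 16:00, Sun 00:00] → contains → no.
proc57 [Fri 04:00, Sat 17:00] → overlapped-by → no.
Total: 1.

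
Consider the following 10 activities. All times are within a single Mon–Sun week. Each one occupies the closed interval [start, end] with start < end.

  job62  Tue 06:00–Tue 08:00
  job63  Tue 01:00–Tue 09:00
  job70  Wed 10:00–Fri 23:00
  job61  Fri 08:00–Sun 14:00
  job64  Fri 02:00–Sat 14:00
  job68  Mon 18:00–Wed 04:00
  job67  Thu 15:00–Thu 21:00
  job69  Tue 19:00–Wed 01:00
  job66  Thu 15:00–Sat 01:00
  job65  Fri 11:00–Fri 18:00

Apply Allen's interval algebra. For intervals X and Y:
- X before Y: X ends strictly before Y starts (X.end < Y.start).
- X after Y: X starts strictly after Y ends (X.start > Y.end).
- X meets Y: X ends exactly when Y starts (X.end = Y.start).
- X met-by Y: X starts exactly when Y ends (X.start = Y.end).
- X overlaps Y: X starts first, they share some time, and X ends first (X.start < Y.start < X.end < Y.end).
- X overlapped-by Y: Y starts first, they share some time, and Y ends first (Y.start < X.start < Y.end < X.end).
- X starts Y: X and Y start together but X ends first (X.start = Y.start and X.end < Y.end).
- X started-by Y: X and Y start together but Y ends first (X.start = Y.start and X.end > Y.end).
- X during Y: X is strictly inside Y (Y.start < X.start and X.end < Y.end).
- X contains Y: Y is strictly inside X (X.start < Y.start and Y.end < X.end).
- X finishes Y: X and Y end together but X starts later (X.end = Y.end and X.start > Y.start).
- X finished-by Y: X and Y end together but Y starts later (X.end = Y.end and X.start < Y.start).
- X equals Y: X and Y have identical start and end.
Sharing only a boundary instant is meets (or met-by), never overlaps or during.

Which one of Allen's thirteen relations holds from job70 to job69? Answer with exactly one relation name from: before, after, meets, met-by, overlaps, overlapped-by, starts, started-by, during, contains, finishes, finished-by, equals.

after

job70 = [Wed 10:00, Fri 23:00]; job69 = [Tue 19:00, Wed 01:00].
Compare endpoints: job70.start > job69.start, job70.start > job69.end, job70.end > job69.start, job70.end > job69.end.
That pattern is 'after'.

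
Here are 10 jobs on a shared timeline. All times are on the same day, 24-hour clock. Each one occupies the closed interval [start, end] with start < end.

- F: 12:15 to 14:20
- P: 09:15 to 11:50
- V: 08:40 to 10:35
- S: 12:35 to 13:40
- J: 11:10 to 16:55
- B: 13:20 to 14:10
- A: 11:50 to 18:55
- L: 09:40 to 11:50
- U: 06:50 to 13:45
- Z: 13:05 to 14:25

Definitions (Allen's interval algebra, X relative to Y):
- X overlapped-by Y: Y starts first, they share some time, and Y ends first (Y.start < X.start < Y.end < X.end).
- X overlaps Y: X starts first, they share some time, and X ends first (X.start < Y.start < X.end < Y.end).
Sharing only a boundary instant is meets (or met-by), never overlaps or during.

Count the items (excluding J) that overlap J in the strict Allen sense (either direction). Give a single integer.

Target J = [11:10, 16:55].
A [11:50, 18:55] → overlapped-by → counts.
B [13:20, 14:10] → during → no.
F [12:15, 14:20] → during → no.
L [09:40, 11:50] → overlaps → counts.
P [09:15, 11:50] → overlaps → counts.
S [12:35, 13:40] → during → no.
U [06:50, 13:45] → overlaps → counts.
V [08:40, 10:35] → before → no.
Z [13:05, 14:25] → during → no.
Total: 4.

4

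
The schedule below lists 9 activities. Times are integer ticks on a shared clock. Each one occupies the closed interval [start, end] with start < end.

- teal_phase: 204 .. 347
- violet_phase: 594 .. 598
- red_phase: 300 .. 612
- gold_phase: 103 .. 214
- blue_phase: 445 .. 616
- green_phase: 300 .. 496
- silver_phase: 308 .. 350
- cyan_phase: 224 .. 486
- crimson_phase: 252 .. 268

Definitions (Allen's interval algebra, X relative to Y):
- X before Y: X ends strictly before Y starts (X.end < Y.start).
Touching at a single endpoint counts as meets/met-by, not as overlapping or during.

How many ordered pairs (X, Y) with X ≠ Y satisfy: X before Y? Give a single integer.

Checking all 72 ordered pairs for relation 'before'; matching pairs in alphabetical order:
(crimson_phase, blue_phase): crimson_phase before blue_phase ✓
(crimson_phase, green_phase): crimson_phase before green_phase ✓
(crimson_phase, red_phase): crimson_phase before red_phase ✓
(crimson_phase, silver_phase): crimson_phase before silver_phase ✓
(crimson_phase, violet_phase): crimson_phase before violet_phase ✓
(cyan_phase, violet_phase): cyan_phase before violet_phase ✓
(gold_phase, blue_phase): gold_phase before blue_phase ✓
(gold_phase, crimson_phase): gold_phase before crimson_phase ✓
(gold_phase, cyan_phase): gold_phase before cyan_phase ✓
(gold_phase, green_phase): gold_phase before green_phase ✓
(gold_phase, red_phase): gold_phase before red_phase ✓
(gold_phase, silver_phase): gold_phase before silver_phase ✓
(gold_phase, violet_phase): gold_phase before violet_phase ✓
(green_phase, violet_phase): green_phase before violet_phase ✓
(silver_phase, blue_phase): silver_phase before blue_phase ✓
(silver_phase, violet_phase): silver_phase before violet_phase ✓
(teal_phase, blue_phase): teal_phase before blue_phase ✓
(teal_phase, violet_phase): teal_phase before violet_phase ✓
Count: 18.

18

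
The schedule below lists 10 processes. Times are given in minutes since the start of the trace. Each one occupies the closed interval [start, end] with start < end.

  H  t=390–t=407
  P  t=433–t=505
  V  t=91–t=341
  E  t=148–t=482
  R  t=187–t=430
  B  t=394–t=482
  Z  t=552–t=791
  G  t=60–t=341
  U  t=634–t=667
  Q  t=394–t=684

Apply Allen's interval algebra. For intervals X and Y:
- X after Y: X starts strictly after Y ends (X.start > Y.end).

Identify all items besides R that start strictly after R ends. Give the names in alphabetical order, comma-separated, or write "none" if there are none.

Target R = [t=187, t=430].
B [t=394, t=482] → overlapped-by → no.
E [t=148, t=482] → contains → no.
G [t=60, t=341] → overlaps → no.
H [t=390, t=407] → during → no.
P [t=433, t=505] → after → yes.
Q [t=394, t=684] → overlapped-by → no.
U [t=634, t=667] → after → yes.
V [t=91, t=341] → overlaps → no.
Z [t=552, t=791] → after → yes.
Result: P, U, Z.

P, U, Z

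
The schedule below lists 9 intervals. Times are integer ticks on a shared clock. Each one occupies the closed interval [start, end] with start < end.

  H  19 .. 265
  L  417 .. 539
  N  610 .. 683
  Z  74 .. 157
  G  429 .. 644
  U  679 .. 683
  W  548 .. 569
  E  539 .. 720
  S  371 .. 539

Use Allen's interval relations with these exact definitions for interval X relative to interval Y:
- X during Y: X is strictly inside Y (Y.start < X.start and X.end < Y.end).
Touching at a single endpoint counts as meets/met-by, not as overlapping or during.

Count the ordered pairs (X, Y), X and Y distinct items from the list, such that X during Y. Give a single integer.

Checking all 72 ordered pairs for relation 'during'; matching pairs in alphabetical order:
(N, E): N during E ✓
(U, E): U during E ✓
(W, E): W during E ✓
(W, G): W during G ✓
(Z, H): Z during H ✓
Count: 5.

5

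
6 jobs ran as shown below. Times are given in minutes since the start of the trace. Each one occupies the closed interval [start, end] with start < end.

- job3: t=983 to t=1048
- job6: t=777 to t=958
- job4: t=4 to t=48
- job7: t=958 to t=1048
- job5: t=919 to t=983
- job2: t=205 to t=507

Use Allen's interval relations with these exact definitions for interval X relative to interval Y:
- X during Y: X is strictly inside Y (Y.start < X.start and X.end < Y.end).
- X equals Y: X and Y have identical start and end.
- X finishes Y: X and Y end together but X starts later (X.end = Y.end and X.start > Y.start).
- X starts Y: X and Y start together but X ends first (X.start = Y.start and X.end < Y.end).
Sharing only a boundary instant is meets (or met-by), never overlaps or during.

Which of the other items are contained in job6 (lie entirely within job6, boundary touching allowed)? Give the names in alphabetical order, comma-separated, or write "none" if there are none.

Target job6 = [t=777, t=958].
job2 [t=205, t=507] → before → no.
job3 [t=983, t=1048] → after → no.
job4 [t=4, t=48] → before → no.
job5 [t=919, t=983] → overlapped-by → no.
job7 [t=958, t=1048] → met-by → no.
Result: none.

none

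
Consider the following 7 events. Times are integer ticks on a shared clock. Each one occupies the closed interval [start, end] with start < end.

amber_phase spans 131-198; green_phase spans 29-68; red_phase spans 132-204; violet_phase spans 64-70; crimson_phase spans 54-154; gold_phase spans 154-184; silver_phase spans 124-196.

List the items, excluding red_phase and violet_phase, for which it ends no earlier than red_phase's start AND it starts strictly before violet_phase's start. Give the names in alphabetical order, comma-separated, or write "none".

Conditions: its end is no earlier than red_phase's start (X.end >= 132) AND its start is strictly before violet_phase's start (X.start < 64).
amber_phase: end 198 >= 132? ✓; start 131 < 64? ✗ → no.
crimson_phase: end 154 >= 132? ✓; start 54 < 64? ✓ → yes.
gold_phase: end 184 >= 132? ✓; start 154 < 64? ✗ → no.
green_phase: end 68 >= 132? ✗; start 29 < 64? ✓ → no.
silver_phase: end 196 >= 132? ✓; start 124 < 64? ✗ → no.
Result: crimson_phase.

crimson_phase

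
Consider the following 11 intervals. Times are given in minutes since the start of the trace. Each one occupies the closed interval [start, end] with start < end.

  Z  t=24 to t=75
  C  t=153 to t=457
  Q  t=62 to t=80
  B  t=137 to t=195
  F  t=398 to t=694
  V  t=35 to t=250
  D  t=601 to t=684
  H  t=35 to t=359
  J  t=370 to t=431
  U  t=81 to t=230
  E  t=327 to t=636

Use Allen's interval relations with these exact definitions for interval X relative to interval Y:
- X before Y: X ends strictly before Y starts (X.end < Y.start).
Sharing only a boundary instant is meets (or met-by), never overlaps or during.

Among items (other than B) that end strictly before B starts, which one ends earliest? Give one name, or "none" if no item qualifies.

Target B = [t=137, t=195].
C [t=153, t=457] → overlapped-by → excluded.
D [t=601, t=684] → after → excluded.
E [t=327, t=636] → after → excluded.
F [t=398, t=694] → after → excluded.
H [t=35, t=359] → contains → excluded.
J [t=370, t=431] → after → excluded.
Q [t=62, t=80] → before → candidate.
U [t=81, t=230] → contains → excluded.
V [t=35, t=250] → contains → excluded.
Z [t=24, t=75] → before → candidate.
Among candidates, earliest end is t=75 → Z.

Z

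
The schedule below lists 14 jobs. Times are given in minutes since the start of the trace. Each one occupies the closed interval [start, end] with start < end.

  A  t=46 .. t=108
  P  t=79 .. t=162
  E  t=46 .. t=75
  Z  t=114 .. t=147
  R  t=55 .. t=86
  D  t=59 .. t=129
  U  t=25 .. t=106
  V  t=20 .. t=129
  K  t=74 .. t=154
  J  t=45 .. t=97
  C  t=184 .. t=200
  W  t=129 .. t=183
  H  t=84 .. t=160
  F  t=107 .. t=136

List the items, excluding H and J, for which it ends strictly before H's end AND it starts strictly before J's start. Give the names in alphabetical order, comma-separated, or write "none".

Conditions: its end is strictly before H's end (X.end < t=160) AND its start is strictly before J's start (X.start < t=45).
A: end t=108 < t=160? ✓; start t=46 < t=45? ✗ → no.
C: end t=200 < t=160? ✗; start t=184 < t=45? ✗ → no.
D: end t=129 < t=160? ✓; start t=59 < t=45? ✗ → no.
E: end t=75 < t=160? ✓; start t=46 < t=45? ✗ → no.
F: end t=136 < t=160? ✓; start t=107 < t=45? ✗ → no.
K: end t=154 < t=160? ✓; start t=74 < t=45? ✗ → no.
P: end t=162 < t=160? ✗; start t=79 < t=45? ✗ → no.
R: end t=86 < t=160? ✓; start t=55 < t=45? ✗ → no.
U: end t=106 < t=160? ✓; start t=25 < t=45? ✓ → yes.
V: end t=129 < t=160? ✓; start t=20 < t=45? ✓ → yes.
W: end t=183 < t=160? ✗; start t=129 < t=45? ✗ → no.
Z: end t=147 < t=160? ✓; start t=114 < t=45? ✗ → no.
Result: U, V.

U, V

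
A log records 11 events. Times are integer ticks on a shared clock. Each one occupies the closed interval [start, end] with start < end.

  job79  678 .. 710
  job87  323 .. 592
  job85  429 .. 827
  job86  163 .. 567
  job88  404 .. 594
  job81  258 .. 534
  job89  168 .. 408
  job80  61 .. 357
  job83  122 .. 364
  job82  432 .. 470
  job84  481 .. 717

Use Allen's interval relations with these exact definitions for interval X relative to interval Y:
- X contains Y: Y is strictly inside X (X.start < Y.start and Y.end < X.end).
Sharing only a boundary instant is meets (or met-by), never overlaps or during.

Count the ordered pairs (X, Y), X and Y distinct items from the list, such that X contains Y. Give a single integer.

10

Checking all 110 ordered pairs for relation 'contains'; matching pairs in alphabetical order:
(job81, job82): job81 contains job82 ✓
(job84, job79): job84 contains job79 ✓
(job85, job79): job85 contains job79 ✓
(job85, job82): job85 contains job82 ✓
(job85, job84): job85 contains job84 ✓
(job86, job81): job86 contains job81 ✓
(job86, job82): job86 contains job82 ✓
(job86, job89): job86 contains job89 ✓
(job87, job82): job87 contains job82 ✓
(job88, job82): job88 contains job82 ✓
Count: 10.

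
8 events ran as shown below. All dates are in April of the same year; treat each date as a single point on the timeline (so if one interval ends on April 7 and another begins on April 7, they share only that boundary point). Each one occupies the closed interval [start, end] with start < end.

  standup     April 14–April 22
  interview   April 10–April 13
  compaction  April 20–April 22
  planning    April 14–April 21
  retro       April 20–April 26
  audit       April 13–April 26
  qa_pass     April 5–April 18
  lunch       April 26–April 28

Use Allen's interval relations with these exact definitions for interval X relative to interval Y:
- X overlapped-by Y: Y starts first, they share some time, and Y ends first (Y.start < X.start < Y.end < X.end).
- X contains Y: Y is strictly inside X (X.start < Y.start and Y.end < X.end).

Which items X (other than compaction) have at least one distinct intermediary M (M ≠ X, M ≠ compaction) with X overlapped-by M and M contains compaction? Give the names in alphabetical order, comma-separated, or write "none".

none

Target compaction = [April 20, April 22].
Intermediaries M with M contains compaction: audit.
Via audit — items with X overlapped-by audit: none.
Union: none.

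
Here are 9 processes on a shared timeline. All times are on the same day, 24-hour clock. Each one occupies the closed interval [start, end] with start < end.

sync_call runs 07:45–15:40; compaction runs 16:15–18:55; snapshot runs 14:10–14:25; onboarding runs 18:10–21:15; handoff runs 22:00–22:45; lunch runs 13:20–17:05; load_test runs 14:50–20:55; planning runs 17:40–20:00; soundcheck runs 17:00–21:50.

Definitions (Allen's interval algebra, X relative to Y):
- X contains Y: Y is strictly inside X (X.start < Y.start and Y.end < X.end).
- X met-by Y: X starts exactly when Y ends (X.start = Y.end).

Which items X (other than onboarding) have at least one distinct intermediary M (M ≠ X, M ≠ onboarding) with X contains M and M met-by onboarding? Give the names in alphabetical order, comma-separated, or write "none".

none

Target onboarding = [18:10, 21:15].
Intermediaries M with M met-by onboarding: none.
Union: none.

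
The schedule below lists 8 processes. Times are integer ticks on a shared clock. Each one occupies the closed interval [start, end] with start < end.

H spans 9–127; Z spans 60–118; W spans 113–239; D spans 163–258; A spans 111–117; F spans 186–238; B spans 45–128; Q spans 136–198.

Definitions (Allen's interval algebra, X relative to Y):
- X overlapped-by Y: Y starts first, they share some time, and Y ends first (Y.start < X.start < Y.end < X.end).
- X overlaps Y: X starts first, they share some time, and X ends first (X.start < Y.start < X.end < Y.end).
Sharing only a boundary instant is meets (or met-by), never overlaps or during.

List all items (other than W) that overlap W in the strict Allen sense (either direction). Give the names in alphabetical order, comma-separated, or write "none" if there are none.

Target W = [113, 239].
A [111, 117] → overlaps → yes.
B [45, 128] → overlaps → yes.
D [163, 258] → overlapped-by → yes.
F [186, 238] → during → no.
H [9, 127] → overlaps → yes.
Q [136, 198] → during → no.
Z [60, 118] → overlaps → yes.
Result: A, B, D, H, Z.

A, B, D, H, Z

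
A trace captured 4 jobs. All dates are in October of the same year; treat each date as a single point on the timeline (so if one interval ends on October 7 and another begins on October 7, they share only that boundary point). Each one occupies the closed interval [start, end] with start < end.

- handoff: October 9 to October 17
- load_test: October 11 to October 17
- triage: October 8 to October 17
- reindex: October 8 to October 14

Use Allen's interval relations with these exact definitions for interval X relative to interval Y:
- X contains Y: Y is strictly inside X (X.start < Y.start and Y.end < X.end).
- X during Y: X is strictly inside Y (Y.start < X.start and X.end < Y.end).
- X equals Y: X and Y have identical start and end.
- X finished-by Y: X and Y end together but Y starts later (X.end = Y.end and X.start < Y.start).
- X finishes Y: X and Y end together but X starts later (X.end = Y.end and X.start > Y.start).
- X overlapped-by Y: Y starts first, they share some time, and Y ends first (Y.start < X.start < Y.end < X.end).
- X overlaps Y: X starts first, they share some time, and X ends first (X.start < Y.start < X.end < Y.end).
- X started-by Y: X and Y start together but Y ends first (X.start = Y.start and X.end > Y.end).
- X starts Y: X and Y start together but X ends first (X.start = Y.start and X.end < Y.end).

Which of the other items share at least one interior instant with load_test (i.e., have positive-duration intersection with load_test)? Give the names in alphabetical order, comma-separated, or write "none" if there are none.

Target load_test = [October 11, October 17].
handoff [October 9, October 17] → finished-by → yes.
reindex [October 8, October 14] → overlaps → yes.
triage [October 8, October 17] → finished-by → yes.
Result: handoff, reindex, triage.

handoff, reindex, triage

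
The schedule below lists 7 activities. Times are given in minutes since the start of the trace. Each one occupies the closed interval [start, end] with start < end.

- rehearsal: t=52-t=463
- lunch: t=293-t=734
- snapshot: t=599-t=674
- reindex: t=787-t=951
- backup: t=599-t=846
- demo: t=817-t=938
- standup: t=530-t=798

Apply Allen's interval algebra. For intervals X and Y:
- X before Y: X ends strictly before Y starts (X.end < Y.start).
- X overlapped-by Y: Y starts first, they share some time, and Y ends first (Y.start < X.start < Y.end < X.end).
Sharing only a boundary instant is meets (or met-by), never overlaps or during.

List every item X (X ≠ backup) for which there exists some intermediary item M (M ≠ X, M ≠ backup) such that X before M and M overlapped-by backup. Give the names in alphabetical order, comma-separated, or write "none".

Target backup = [t=599, t=846].
Intermediaries M with M overlapped-by backup: demo, reindex.
Via demo — items with X before demo: lunch, rehearsal, snapshot, standup.
Via reindex — items with X before reindex: lunch, rehearsal, snapshot.
Union: lunch, rehearsal, snapshot, standup.

lunch, rehearsal, snapshot, standup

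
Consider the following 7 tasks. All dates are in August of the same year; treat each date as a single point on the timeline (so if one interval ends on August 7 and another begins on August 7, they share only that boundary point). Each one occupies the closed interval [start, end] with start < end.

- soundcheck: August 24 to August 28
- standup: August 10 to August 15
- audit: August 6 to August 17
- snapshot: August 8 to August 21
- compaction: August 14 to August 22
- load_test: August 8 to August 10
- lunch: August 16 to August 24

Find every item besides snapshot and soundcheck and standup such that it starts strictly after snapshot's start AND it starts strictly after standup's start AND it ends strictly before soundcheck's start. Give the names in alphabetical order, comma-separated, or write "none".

compaction

Conditions: its start is strictly after snapshot's start (X.start > August 8) AND its start is strictly after standup's start (X.start > August 10) AND its end is strictly before soundcheck's start (X.end < August 24).
audit: start August 6 > August 8? ✗; start August 6 > August 10? ✗; end August 17 < August 24? ✓ → no.
compaction: start August 14 > August 8? ✓; start August 14 > August 10? ✓; end August 22 < August 24? ✓ → yes.
load_test: start August 8 > August 8? ✗; start August 8 > August 10? ✗; end August 10 < August 24? ✓ → no.
lunch: start August 16 > August 8? ✓; start August 16 > August 10? ✓; end August 24 < August 24? ✗ → no.
Result: compaction.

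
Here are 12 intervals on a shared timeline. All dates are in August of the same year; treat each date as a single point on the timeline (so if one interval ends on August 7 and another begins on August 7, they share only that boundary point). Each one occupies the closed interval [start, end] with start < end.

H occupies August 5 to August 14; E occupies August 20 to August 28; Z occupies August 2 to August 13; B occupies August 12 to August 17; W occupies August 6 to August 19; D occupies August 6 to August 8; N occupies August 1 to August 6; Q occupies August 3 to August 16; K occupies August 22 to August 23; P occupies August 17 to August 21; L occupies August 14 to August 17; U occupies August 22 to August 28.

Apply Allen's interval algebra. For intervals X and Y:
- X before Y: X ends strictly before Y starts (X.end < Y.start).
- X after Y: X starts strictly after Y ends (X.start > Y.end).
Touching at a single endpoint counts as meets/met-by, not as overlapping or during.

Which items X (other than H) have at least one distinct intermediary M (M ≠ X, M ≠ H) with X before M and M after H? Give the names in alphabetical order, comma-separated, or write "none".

B, D, L, N, P, Q, W, Z

Target H = [August 5, August 14].
Intermediaries M with M after H: E, K, P, U.
Via E — items with X before E: B, D, L, N, Q, W, Z.
Via K — items with X before K: B, D, L, N, P, Q, W, Z.
Via P — items with X before P: D, N, Q, Z.
Via U — items with X before U: B, D, L, N, P, Q, W, Z.
Union: B, D, L, N, P, Q, W, Z.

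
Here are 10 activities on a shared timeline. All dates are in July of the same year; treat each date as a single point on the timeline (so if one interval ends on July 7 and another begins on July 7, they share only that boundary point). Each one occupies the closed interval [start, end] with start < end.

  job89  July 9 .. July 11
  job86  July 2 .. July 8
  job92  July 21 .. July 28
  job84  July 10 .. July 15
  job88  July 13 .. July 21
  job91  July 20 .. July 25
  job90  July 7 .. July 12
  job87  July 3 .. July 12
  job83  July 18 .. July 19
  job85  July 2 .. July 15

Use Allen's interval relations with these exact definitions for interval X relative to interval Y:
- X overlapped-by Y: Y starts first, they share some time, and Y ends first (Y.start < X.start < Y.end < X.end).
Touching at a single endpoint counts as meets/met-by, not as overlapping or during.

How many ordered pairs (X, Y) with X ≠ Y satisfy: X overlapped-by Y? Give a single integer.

Checking all 90 ordered pairs for relation 'overlapped-by'; matching pairs in alphabetical order:
(job84, job87): job84 overlapped-by job87 ✓
(job84, job89): job84 overlapped-by job89 ✓
(job84, job90): job84 overlapped-by job90 ✓
(job87, job86): job87 overlapped-by job86 ✓
(job88, job84): job88 overlapped-by job84 ✓
(job88, job85): job88 overlapped-by job85 ✓
(job90, job86): job90 overlapped-by job86 ✓
(job91, job88): job91 overlapped-by job88 ✓
(job92, job91): job92 overlapped-by job91 ✓
Count: 9.

9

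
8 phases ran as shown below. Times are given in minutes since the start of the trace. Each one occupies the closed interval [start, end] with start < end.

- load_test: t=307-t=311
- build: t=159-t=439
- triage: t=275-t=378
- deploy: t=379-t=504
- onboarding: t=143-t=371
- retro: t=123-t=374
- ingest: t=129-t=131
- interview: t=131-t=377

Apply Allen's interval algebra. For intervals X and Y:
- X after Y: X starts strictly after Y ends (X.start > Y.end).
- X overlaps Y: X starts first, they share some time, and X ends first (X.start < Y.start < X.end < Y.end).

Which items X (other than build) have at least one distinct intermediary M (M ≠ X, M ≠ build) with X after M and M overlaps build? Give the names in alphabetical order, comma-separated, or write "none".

Target build = [t=159, t=439].
Intermediaries M with M overlaps build: interview, onboarding, retro.
Via interview — items with X after interview: deploy.
Via onboarding — items with X after onboarding: deploy.
Via retro — items with X after retro: deploy.
Union: deploy.

deploy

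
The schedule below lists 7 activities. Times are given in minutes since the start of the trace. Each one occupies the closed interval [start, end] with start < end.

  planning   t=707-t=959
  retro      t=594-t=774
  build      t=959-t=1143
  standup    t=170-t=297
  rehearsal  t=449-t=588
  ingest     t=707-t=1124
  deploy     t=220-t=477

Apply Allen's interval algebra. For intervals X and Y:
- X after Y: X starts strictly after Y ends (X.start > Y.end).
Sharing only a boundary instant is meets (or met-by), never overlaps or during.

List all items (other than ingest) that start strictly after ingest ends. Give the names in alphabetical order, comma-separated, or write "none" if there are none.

none

Target ingest = [t=707, t=1124].
build [t=959, t=1143] → overlapped-by → no.
deploy [t=220, t=477] → before → no.
planning [t=707, t=959] → starts → no.
rehearsal [t=449, t=588] → before → no.
retro [t=594, t=774] → overlaps → no.
standup [t=170, t=297] → before → no.
Result: none.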